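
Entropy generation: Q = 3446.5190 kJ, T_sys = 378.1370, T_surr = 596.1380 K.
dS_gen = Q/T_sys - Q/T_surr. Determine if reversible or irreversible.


dS_sys = 3446.5190/378.1370 = 9.1145 kJ/K
dS_surr = -3446.5190/596.1380 = -5.7814 kJ/K
dS_gen = 9.1145 - 5.7814 = 3.3331 kJ/K (irreversible)

dS_gen = 3.3331 kJ/K, irreversible


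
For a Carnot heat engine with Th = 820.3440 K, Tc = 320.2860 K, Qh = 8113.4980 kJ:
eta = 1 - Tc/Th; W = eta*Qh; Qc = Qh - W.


eta = 1 - 320.2860/820.3440 = 0.6096
W = 0.6096 * 8113.4980 = 4945.7540 kJ
Qc = 8113.4980 - 4945.7540 = 3167.7440 kJ

eta = 60.9571%, W = 4945.7540 kJ, Qc = 3167.7440 kJ


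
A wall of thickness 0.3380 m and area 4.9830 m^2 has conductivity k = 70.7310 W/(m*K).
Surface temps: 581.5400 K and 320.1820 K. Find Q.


dT = 261.3580 K
Q = 70.7310 * 4.9830 * 261.3580 / 0.3380 = 272533.4307 W

272533.4307 W


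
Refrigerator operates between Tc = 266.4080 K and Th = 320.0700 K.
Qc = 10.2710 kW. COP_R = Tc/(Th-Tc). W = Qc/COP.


COP = 266.4080 / 53.6620 = 4.9646
W = 10.2710 / 4.9646 = 2.0689 kW

COP = 4.9646, W = 2.0689 kW


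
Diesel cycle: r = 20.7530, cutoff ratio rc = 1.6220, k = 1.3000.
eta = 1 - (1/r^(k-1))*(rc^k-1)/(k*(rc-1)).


r^(k-1) = 2.4838
rc^k = 1.8753
eta = 0.5642 = 56.4198%

56.4198%


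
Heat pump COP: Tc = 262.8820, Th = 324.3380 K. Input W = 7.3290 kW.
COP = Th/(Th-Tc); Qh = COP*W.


COP = 324.3380 / 61.4560 = 5.2776
Qh = 5.2776 * 7.3290 = 38.6793 kW

COP = 5.2776, Qh = 38.6793 kW


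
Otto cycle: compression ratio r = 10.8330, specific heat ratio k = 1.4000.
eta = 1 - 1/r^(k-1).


r^(k-1) = 2.5936
eta = 1 - 1/2.5936 = 0.6144 = 61.4432%

61.4432%


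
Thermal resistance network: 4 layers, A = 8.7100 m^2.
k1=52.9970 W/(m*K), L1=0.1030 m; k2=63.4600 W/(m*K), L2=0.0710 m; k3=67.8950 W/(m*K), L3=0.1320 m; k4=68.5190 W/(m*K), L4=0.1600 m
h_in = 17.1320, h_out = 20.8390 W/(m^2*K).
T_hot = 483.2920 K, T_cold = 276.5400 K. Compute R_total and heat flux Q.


R_conv_in = 1/(17.1320*8.7100) = 0.0067
R_1 = 0.1030/(52.9970*8.7100) = 0.0002
R_2 = 0.0710/(63.4600*8.7100) = 0.0001
R_3 = 0.1320/(67.8950*8.7100) = 0.0002
R_4 = 0.1600/(68.5190*8.7100) = 0.0003
R_conv_out = 1/(20.8390*8.7100) = 0.0055
R_total = 0.0131 K/W
Q = 206.7520 / 0.0131 = 15838.4157 W

R_total = 0.0131 K/W, Q = 15838.4157 W


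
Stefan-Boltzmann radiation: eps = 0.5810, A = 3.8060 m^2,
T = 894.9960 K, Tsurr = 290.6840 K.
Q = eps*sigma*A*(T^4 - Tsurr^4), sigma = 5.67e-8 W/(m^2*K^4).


T^4 = 6.4163e+11
Tsurr^4 = 7.1398e+09
Q = 0.5810 * 5.67e-8 * 3.8060 * 6.3449e+11 = 79552.2786 W

79552.2786 W


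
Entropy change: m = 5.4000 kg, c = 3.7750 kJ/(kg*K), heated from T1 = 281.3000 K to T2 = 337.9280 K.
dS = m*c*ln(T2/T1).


T2/T1 = 1.2013
ln(T2/T1) = 0.1834
dS = 5.4000 * 3.7750 * 0.1834 = 3.7388 kJ/K

3.7388 kJ/K


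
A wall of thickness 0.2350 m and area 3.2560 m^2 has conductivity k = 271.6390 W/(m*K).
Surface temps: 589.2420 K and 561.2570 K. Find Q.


dT = 27.9850 K
Q = 271.6390 * 3.2560 * 27.9850 / 0.2350 = 105325.6064 W

105325.6064 W


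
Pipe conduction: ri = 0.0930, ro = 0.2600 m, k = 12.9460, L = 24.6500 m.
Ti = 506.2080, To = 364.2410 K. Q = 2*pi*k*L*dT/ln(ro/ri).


dT = 141.9670 K
ln(ro/ri) = 1.0281
Q = 2*pi*12.9460*24.6500*141.9670 / 1.0281 = 276880.2549 W

276880.2549 W


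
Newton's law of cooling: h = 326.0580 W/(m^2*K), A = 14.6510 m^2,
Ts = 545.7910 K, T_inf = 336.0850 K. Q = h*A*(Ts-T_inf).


dT = 209.7060 K
Q = 326.0580 * 14.6510 * 209.7060 = 1001781.4489 W

1001781.4489 W


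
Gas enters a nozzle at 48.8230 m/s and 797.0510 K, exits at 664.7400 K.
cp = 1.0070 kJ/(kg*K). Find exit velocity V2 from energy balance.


dT = 132.3110 K
2*cp*1000*dT = 266474.3540
V1^2 = 2383.6853
V2 = sqrt(268858.0393) = 518.5152 m/s

518.5152 m/s


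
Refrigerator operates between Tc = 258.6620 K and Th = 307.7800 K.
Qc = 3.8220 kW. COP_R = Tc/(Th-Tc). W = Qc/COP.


COP = 258.6620 / 49.1180 = 5.2661
W = 3.8220 / 5.2661 = 0.7258 kW

COP = 5.2661, W = 0.7258 kW


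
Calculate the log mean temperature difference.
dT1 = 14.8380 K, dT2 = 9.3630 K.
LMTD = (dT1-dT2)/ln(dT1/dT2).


dT1/dT2 = 1.5847
ln(dT1/dT2) = 0.4604
LMTD = 5.4750 / 0.4604 = 11.8912 K

11.8912 K


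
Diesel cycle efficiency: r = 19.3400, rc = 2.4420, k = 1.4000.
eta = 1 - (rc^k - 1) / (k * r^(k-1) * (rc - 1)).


r^(k-1) = 3.2703
rc^k = 3.4901
eta = 0.6228 = 62.2819%

62.2819%


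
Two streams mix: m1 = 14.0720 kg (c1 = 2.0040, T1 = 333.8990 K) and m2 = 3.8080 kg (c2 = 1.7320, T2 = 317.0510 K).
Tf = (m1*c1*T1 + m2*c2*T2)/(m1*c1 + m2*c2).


num = 11507.1439
den = 34.7957
Tf = 330.7055 K

330.7055 K


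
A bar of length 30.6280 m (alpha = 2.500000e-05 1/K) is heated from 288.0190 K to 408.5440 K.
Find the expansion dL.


dT = 120.5250 K
dL = 2.500000e-05 * 30.6280 * 120.5250 = 0.092286 m
L_final = 30.720286 m

dL = 0.092286 m


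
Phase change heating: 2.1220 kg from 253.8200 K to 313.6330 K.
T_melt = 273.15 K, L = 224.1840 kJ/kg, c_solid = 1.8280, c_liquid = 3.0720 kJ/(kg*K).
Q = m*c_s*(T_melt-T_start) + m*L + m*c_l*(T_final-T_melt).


Q1 (sensible, solid) = 2.1220 * 1.8280 * 19.3300 = 74.9814 kJ
Q2 (latent) = 2.1220 * 224.1840 = 475.7184 kJ
Q3 (sensible, liquid) = 2.1220 * 3.0720 * 40.4830 = 263.8999 kJ
Q_total = 814.5998 kJ

814.5998 kJ


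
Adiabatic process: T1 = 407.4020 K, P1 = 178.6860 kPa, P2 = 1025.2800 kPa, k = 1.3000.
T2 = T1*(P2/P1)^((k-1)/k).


(k-1)/k = 0.2308
(P2/P1)^exp = 1.4966
T2 = 407.4020 * 1.4966 = 609.7050 K

609.7050 K


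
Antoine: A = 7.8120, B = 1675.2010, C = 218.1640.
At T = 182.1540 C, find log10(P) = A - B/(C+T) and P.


C+T = 400.3180
B/(C+T) = 4.1847
log10(P) = 7.8120 - 4.1847 = 3.6273
P = 10^3.6273 = 4239.5945 mmHg

4239.5945 mmHg


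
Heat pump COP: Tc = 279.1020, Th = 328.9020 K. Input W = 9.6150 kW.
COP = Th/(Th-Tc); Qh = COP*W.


COP = 328.9020 / 49.8000 = 6.6045
Qh = 6.6045 * 9.6150 = 63.5019 kW

COP = 6.6045, Qh = 63.5019 kW


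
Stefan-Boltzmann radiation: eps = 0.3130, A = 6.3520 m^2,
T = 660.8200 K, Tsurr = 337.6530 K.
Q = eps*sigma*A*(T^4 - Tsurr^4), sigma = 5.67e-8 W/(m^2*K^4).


T^4 = 1.9069e+11
Tsurr^4 = 1.2998e+10
Q = 0.3130 * 5.67e-8 * 6.3520 * 1.7769e+11 = 20031.3618 W

20031.3618 W


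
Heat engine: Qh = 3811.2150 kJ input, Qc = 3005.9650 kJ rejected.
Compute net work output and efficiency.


W = 3811.2150 - 3005.9650 = 805.2500 kJ
eta = 805.2500 / 3811.2150 = 0.2113 = 21.1284%

W = 805.2500 kJ, eta = 21.1284%


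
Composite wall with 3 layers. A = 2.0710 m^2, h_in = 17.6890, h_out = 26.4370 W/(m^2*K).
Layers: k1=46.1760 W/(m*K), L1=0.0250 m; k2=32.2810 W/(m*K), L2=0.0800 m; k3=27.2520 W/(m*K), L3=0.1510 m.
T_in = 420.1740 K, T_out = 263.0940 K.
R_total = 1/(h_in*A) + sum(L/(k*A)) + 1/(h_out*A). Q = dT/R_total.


R_conv_in = 1/(17.6890*2.0710) = 0.0273
R_1 = 0.0250/(46.1760*2.0710) = 0.0003
R_2 = 0.0800/(32.2810*2.0710) = 0.0012
R_3 = 0.1510/(27.2520*2.0710) = 0.0027
R_conv_out = 1/(26.4370*2.0710) = 0.0183
R_total = 0.0497 K/W
Q = 157.0800 / 0.0497 = 3160.8734 W

R_total = 0.0497 K/W, Q = 3160.8734 W


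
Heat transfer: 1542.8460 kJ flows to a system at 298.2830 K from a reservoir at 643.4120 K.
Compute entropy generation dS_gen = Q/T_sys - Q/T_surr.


dS_sys = 1542.8460/298.2830 = 5.1724 kJ/K
dS_surr = -1542.8460/643.4120 = -2.3979 kJ/K
dS_gen = 5.1724 - 2.3979 = 2.7745 kJ/K (irreversible)

dS_gen = 2.7745 kJ/K, irreversible


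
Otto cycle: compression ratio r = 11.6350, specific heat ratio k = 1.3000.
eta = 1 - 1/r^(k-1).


r^(k-1) = 2.0880
eta = 1 - 1/2.0880 = 0.5211 = 52.1072%

52.1072%


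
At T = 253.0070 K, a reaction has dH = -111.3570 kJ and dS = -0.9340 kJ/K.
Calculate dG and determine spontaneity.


T*dS = 253.0070 * -0.9340 = -236.3085 kJ
dG = -111.3570 + 236.3085 = 124.9515 kJ (non-spontaneous)

dG = 124.9515 kJ, non-spontaneous


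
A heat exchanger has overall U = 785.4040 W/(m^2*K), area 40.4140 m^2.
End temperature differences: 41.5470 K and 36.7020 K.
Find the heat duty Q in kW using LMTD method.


LMTD = 39.0745 K
Q = 785.4040 * 40.4140 * 39.0745 = 1240274.5210 W = 1240.2745 kW

1240.2745 kW


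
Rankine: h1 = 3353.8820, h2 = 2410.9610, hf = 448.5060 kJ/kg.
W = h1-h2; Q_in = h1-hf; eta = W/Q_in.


W = 942.9210 kJ/kg
Q_in = 2905.3760 kJ/kg
eta = 0.3245 = 32.4544%

eta = 32.4544%


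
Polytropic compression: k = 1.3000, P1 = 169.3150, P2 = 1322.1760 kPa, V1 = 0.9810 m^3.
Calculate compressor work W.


(k-1)/k = 0.2308
(P2/P1)^exp = 1.6069
W = 4.3333 * 169.3150 * 0.9810 * (1.6069 - 1) = 436.8061 kJ

436.8061 kJ


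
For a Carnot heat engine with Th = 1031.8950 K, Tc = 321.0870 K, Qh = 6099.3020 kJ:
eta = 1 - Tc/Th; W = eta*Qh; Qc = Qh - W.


eta = 1 - 321.0870/1031.8950 = 0.6888
W = 0.6888 * 6099.3020 = 4201.4281 kJ
Qc = 6099.3020 - 4201.4281 = 1897.8739 kJ

eta = 68.8838%, W = 4201.4281 kJ, Qc = 1897.8739 kJ


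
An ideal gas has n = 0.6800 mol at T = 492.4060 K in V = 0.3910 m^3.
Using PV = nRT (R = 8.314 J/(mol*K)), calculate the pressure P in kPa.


P = nRT/V = 0.6800 * 8.314 * 492.4060 / 0.3910
= 2783.8272 / 0.3910 = 7119.7626 Pa = 7.1198 kPa

7.1198 kPa


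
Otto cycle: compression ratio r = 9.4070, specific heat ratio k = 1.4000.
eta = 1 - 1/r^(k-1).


r^(k-1) = 2.4512
eta = 1 - 1/2.4512 = 0.5920 = 59.2038%

59.2038%


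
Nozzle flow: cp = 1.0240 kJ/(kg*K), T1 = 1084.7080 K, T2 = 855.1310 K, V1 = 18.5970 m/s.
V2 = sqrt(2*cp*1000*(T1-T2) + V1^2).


dT = 229.5770 K
2*cp*1000*dT = 470173.6960
V1^2 = 345.8484
V2 = sqrt(470519.5444) = 685.9443 m/s

685.9443 m/s


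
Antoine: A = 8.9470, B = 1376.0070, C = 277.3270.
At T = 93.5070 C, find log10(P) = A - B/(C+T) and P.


C+T = 370.8340
B/(C+T) = 3.7106
log10(P) = 8.9470 - 3.7106 = 5.2364
P = 10^5.2364 = 172355.8373 mmHg

172355.8373 mmHg


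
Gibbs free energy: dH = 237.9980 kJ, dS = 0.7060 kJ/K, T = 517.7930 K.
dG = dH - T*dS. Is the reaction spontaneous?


T*dS = 517.7930 * 0.7060 = 365.5619 kJ
dG = 237.9980 - 365.5619 = -127.5639 kJ (spontaneous)

dG = -127.5639 kJ, spontaneous


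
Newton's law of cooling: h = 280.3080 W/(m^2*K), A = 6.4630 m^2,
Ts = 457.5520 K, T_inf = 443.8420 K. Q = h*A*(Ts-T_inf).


dT = 13.7100 K
Q = 280.3080 * 6.4630 * 13.7100 = 24837.4556 W

24837.4556 W


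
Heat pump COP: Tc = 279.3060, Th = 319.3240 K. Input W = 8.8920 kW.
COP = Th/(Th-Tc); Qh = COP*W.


COP = 319.3240 / 40.0180 = 7.9795
Qh = 7.9795 * 8.8920 = 70.9538 kW

COP = 7.9795, Qh = 70.9538 kW


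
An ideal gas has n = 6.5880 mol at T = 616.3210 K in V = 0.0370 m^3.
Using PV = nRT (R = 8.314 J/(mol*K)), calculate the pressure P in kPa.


P = nRT/V = 6.5880 * 8.314 * 616.3210 / 0.0370
= 33757.5233 / 0.0370 = 912365.4953 Pa = 912.3655 kPa

912.3655 kPa


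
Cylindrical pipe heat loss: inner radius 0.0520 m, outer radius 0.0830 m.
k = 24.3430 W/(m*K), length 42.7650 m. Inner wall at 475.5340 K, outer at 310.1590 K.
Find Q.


dT = 165.3750 K
ln(ro/ri) = 0.4676
Q = 2*pi*24.3430*42.7650*165.3750 / 0.4676 = 2313346.5009 W

2313346.5009 W


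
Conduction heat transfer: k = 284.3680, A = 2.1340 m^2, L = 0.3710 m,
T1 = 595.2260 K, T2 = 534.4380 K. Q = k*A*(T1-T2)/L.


dT = 60.7880 K
Q = 284.3680 * 2.1340 * 60.7880 / 0.3710 = 99430.3765 W

99430.3765 W


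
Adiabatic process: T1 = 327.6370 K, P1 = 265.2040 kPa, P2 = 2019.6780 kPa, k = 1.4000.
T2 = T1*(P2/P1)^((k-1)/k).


(k-1)/k = 0.2857
(P2/P1)^exp = 1.7861
T2 = 327.6370 * 1.7861 = 585.2047 K

585.2047 K


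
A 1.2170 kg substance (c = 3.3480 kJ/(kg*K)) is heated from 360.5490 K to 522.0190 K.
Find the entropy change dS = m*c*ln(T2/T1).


T2/T1 = 1.4478
ln(T2/T1) = 0.3701
dS = 1.2170 * 3.3480 * 0.3701 = 1.5079 kJ/K

1.5079 kJ/K


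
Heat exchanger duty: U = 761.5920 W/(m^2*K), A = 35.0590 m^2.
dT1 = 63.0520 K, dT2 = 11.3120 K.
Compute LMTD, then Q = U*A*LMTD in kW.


LMTD = 30.1147 K
Q = 761.5920 * 35.0590 * 30.1147 = 804083.1808 W = 804.0832 kW

804.0832 kW


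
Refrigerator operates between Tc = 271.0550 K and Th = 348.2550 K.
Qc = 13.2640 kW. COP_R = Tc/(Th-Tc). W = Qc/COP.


COP = 271.0550 / 77.2000 = 3.5111
W = 13.2640 / 3.5111 = 3.7778 kW

COP = 3.5111, W = 3.7778 kW


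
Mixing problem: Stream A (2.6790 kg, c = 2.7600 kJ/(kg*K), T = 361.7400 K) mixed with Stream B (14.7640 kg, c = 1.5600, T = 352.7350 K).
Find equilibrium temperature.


num = 10798.8561
den = 30.4259
Tf = 354.9234 K

354.9234 K


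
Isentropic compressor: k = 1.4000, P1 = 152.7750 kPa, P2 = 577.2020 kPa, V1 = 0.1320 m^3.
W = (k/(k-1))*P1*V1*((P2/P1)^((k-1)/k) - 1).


(k-1)/k = 0.2857
(P2/P1)^exp = 1.4620
W = 3.5000 * 152.7750 * 0.1320 * (1.4620 - 1) = 32.6062 kJ

32.6062 kJ


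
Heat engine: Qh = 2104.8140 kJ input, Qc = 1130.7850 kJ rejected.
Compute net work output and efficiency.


W = 2104.8140 - 1130.7850 = 974.0290 kJ
eta = 974.0290 / 2104.8140 = 0.4628 = 46.2763%

W = 974.0290 kJ, eta = 46.2763%


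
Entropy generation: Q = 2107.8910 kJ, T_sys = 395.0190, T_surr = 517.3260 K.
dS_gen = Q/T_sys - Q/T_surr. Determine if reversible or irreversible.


dS_sys = 2107.8910/395.0190 = 5.3362 kJ/K
dS_surr = -2107.8910/517.3260 = -4.0746 kJ/K
dS_gen = 5.3362 - 4.0746 = 1.2616 kJ/K (irreversible)

dS_gen = 1.2616 kJ/K, irreversible


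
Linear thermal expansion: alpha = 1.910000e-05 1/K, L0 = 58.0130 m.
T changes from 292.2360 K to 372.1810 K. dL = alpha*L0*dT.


dT = 79.9450 K
dL = 1.910000e-05 * 58.0130 * 79.9450 = 0.088583 m
L_final = 58.101583 m

dL = 0.088583 m


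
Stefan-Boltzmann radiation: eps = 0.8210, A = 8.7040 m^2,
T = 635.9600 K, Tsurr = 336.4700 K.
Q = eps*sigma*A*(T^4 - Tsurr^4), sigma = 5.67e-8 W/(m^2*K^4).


T^4 = 1.6358e+11
Tsurr^4 = 1.2817e+10
Q = 0.8210 * 5.67e-8 * 8.7040 * 1.5076e+11 = 61084.0772 W

61084.0772 W


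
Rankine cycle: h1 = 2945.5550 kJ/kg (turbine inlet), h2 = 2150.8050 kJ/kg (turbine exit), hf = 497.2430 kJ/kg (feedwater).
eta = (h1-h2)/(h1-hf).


W = 794.7500 kJ/kg
Q_in = 2448.3120 kJ/kg
eta = 0.3246 = 32.4611%

eta = 32.4611%


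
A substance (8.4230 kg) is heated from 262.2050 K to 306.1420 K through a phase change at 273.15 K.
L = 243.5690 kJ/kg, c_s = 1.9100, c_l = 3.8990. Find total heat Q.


Q1 (sensible, solid) = 8.4230 * 1.9100 * 10.9450 = 176.0824 kJ
Q2 (latent) = 8.4230 * 243.5690 = 2051.5817 kJ
Q3 (sensible, liquid) = 8.4230 * 3.8990 * 32.9920 = 1083.4994 kJ
Q_total = 3311.1635 kJ

3311.1635 kJ


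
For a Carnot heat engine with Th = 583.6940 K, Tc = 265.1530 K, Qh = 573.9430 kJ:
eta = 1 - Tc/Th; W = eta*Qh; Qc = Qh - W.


eta = 1 - 265.1530/583.6940 = 0.5457
W = 0.5457 * 573.9430 = 313.2196 kJ
Qc = 573.9430 - 313.2196 = 260.7234 kJ

eta = 54.5733%, W = 313.2196 kJ, Qc = 260.7234 kJ


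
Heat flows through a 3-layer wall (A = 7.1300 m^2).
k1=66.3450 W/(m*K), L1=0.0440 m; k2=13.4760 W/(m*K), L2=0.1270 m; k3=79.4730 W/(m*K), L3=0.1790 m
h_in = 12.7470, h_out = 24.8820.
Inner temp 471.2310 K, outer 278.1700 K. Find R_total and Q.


R_conv_in = 1/(12.7470*7.1300) = 0.0110
R_1 = 0.0440/(66.3450*7.1300) = 9.3015e-05
R_2 = 0.1270/(13.4760*7.1300) = 0.0013
R_3 = 0.1790/(79.4730*7.1300) = 0.0003
R_conv_out = 1/(24.8820*7.1300) = 0.0056
R_total = 0.0184 K/W
Q = 193.0610 / 0.0184 = 10509.4905 W

R_total = 0.0184 K/W, Q = 10509.4905 W


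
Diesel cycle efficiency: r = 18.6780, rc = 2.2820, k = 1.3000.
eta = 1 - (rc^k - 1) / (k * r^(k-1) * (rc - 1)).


r^(k-1) = 2.4066
rc^k = 2.9229
eta = 0.5206 = 52.0575%

52.0575%


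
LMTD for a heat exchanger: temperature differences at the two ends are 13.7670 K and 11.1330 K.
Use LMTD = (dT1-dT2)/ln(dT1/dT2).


dT1/dT2 = 1.2366
ln(dT1/dT2) = 0.2124
LMTD = 2.6340 / 0.2124 = 12.4034 K

12.4034 K


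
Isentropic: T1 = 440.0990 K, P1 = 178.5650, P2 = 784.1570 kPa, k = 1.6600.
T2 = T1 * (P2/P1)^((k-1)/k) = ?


(k-1)/k = 0.3976
(P2/P1)^exp = 1.8009
T2 = 440.0990 * 1.8009 = 792.5827 K

792.5827 K


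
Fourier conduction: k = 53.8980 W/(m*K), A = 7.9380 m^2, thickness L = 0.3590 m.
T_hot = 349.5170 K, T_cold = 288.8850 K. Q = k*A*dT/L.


dT = 60.6320 K
Q = 53.8980 * 7.9380 * 60.6320 / 0.3590 = 72258.8741 W

72258.8741 W


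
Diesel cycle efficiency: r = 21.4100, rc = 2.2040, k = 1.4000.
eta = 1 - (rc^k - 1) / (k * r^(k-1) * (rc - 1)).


r^(k-1) = 3.4060
rc^k = 3.0234
eta = 0.6476 = 64.7563%

64.7563%


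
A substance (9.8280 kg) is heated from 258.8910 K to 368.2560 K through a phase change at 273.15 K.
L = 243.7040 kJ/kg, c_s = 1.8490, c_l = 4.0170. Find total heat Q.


Q1 (sensible, solid) = 9.8280 * 1.8490 * 14.2590 = 259.1141 kJ
Q2 (latent) = 9.8280 * 243.7040 = 2395.1229 kJ
Q3 (sensible, liquid) = 9.8280 * 4.0170 * 95.1060 = 3754.6970 kJ
Q_total = 6408.9341 kJ

6408.9341 kJ


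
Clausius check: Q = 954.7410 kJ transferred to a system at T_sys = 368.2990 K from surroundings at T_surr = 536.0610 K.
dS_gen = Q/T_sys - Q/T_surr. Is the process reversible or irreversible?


dS_sys = 954.7410/368.2990 = 2.5923 kJ/K
dS_surr = -954.7410/536.0610 = -1.7810 kJ/K
dS_gen = 2.5923 - 1.7810 = 0.8113 kJ/K (irreversible)

dS_gen = 0.8113 kJ/K, irreversible


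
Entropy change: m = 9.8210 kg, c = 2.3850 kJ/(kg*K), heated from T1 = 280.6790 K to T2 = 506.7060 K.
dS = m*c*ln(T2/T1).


T2/T1 = 1.8053
ln(T2/T1) = 0.5907
dS = 9.8210 * 2.3850 * 0.5907 = 13.8365 kJ/K

13.8365 kJ/K


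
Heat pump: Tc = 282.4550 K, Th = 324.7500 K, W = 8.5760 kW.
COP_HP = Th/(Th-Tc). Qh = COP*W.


COP = 324.7500 / 42.2950 = 7.6782
Qh = 7.6782 * 8.5760 = 65.8484 kW

COP = 7.6782, Qh = 65.8484 kW


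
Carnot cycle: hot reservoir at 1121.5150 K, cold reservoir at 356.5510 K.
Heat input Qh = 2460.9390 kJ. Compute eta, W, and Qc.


eta = 1 - 356.5510/1121.5150 = 0.6821
W = 0.6821 * 2460.9390 = 1678.5596 kJ
Qc = 2460.9390 - 1678.5596 = 782.3794 kJ

eta = 68.2081%, W = 1678.5596 kJ, Qc = 782.3794 kJ


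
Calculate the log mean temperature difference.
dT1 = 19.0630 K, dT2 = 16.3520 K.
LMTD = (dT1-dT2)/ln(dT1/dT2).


dT1/dT2 = 1.1658
ln(dT1/dT2) = 0.1534
LMTD = 2.7110 / 0.1534 = 17.6729 K

17.6729 K


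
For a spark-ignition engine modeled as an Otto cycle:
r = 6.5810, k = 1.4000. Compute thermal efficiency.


r^(k-1) = 2.1248
eta = 1 - 1/2.1248 = 0.5294 = 52.9366%

52.9366%


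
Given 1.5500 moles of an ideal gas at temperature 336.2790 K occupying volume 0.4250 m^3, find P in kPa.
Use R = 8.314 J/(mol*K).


P = nRT/V = 1.5500 * 8.314 * 336.2790 / 0.4250
= 4333.5266 / 0.4250 = 10196.5332 Pa = 10.1965 kPa

10.1965 kPa


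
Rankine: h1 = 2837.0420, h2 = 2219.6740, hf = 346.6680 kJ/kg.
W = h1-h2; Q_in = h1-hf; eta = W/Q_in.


W = 617.3680 kJ/kg
Q_in = 2490.3740 kJ/kg
eta = 0.2479 = 24.7902%

eta = 24.7902%


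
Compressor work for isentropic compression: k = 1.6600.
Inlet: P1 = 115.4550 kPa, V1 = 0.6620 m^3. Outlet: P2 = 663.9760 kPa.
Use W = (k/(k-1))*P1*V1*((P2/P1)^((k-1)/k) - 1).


(k-1)/k = 0.3976
(P2/P1)^exp = 2.0048
W = 2.5152 * 115.4550 * 0.6620 * (2.0048 - 1) = 193.1536 kJ

193.1536 kJ


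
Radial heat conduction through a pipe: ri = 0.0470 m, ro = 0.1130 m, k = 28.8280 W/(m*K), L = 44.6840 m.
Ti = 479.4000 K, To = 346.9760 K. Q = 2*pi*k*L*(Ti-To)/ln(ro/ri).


dT = 132.4240 K
ln(ro/ri) = 0.8772
Q = 2*pi*28.8280*44.6840*132.4240 / 0.8772 = 1221784.4495 W

1221784.4495 W


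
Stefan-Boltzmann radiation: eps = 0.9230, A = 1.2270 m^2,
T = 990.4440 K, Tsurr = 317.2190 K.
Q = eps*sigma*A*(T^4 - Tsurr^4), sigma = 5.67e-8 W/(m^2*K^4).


T^4 = 9.6232e+11
Tsurr^4 = 1.0126e+10
Q = 0.9230 * 5.67e-8 * 1.2270 * 9.5219e+11 = 61144.1578 W

61144.1578 W


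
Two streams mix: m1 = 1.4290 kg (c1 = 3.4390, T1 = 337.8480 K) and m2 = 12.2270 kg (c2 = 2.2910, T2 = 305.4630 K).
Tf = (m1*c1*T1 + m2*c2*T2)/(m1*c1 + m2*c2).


num = 10216.9439
den = 32.9264
Tf = 310.2965 K

310.2965 K


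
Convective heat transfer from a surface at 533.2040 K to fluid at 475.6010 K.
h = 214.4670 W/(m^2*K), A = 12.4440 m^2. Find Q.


dT = 57.6030 K
Q = 214.4670 * 12.4440 * 57.6030 = 153732.4617 W

153732.4617 W


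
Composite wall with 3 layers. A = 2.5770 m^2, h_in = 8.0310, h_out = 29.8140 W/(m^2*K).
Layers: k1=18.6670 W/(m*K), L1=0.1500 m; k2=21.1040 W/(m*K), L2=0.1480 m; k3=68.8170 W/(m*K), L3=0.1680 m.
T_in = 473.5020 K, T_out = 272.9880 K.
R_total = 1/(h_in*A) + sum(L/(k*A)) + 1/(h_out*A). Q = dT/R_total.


R_conv_in = 1/(8.0310*2.5770) = 0.0483
R_1 = 0.1500/(18.6670*2.5770) = 0.0031
R_2 = 0.1480/(21.1040*2.5770) = 0.0027
R_3 = 0.1680/(68.8170*2.5770) = 0.0009
R_conv_out = 1/(29.8140*2.5770) = 0.0130
R_total = 0.0681 K/W
Q = 200.5140 / 0.0681 = 2943.4861 W

R_total = 0.0681 K/W, Q = 2943.4861 W


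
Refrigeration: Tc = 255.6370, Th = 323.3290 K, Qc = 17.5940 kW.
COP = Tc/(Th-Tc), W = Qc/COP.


COP = 255.6370 / 67.6920 = 3.7765
W = 17.5940 / 3.7765 = 4.6588 kW

COP = 3.7765, W = 4.6588 kW


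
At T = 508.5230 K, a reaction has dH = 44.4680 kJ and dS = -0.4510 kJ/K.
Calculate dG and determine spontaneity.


T*dS = 508.5230 * -0.4510 = -229.3439 kJ
dG = 44.4680 + 229.3439 = 273.8119 kJ (non-spontaneous)

dG = 273.8119 kJ, non-spontaneous


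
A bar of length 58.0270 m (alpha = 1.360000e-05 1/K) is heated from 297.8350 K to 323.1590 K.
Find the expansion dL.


dT = 25.3240 K
dL = 1.360000e-05 * 58.0270 * 25.3240 = 0.019985 m
L_final = 58.046985 m

dL = 0.019985 m


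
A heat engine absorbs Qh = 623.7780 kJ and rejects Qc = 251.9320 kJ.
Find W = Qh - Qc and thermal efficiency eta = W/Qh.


W = 623.7780 - 251.9320 = 371.8460 kJ
eta = 371.8460 / 623.7780 = 0.5961 = 59.6119%

W = 371.8460 kJ, eta = 59.6119%


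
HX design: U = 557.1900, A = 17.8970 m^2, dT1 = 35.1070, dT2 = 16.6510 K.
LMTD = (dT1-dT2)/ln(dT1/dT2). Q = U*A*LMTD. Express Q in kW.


LMTD = 24.7423 K
Q = 557.1900 * 17.8970 * 24.7423 = 246730.5371 W = 246.7305 kW

246.7305 kW


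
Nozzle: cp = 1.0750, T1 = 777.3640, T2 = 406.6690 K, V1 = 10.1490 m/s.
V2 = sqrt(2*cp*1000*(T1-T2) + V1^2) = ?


dT = 370.6950 K
2*cp*1000*dT = 796994.2500
V1^2 = 103.0022
V2 = sqrt(797097.2522) = 892.8030 m/s

892.8030 m/s


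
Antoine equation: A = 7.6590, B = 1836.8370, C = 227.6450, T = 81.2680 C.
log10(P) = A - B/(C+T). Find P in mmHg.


C+T = 308.9130
B/(C+T) = 5.9461
log10(P) = 7.6590 - 5.9461 = 1.7129
P = 10^1.7129 = 51.6261 mmHg

51.6261 mmHg


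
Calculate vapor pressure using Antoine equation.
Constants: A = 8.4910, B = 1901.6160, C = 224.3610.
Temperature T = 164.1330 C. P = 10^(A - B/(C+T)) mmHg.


C+T = 388.4940
B/(C+T) = 4.8948
log10(P) = 8.4910 - 4.8948 = 3.5962
P = 10^3.5962 = 3946.0258 mmHg

3946.0258 mmHg


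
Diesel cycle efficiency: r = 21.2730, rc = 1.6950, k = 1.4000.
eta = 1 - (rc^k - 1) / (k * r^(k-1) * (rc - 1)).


r^(k-1) = 3.3973
rc^k = 2.0933
eta = 0.6692 = 66.9245%

66.9245%


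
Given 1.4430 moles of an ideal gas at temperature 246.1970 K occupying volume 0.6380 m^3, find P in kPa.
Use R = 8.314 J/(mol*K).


P = nRT/V = 1.4430 * 8.314 * 246.1970 / 0.6380
= 2953.6505 / 0.6380 = 4629.5463 Pa = 4.6295 kPa

4.6295 kPa


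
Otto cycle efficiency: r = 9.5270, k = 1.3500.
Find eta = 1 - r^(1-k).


r^(k-1) = 2.2011
eta = 1 - 1/2.2011 = 0.5457 = 54.5676%

54.5676%


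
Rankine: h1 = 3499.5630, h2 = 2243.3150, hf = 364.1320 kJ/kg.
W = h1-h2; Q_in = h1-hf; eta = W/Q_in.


W = 1256.2480 kJ/kg
Q_in = 3135.4310 kJ/kg
eta = 0.4007 = 40.0662%

eta = 40.0662%


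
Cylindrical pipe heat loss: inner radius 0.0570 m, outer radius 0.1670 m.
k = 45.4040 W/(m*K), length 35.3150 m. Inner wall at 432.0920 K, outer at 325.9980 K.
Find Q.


dT = 106.0940 K
ln(ro/ri) = 1.0749
Q = 2*pi*45.4040*35.3150*106.0940 / 1.0749 = 994348.8268 W

994348.8268 W


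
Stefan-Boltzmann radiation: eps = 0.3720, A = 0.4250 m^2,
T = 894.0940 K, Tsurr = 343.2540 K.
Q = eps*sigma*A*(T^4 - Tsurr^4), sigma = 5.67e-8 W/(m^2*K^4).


T^4 = 6.3905e+11
Tsurr^4 = 1.3882e+10
Q = 0.3720 * 5.67e-8 * 0.4250 * 6.2516e+11 = 5604.1438 W

5604.1438 W


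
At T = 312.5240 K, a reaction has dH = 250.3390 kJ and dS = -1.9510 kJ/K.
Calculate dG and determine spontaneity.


T*dS = 312.5240 * -1.9510 = -609.7343 kJ
dG = 250.3390 + 609.7343 = 860.0733 kJ (non-spontaneous)

dG = 860.0733 kJ, non-spontaneous


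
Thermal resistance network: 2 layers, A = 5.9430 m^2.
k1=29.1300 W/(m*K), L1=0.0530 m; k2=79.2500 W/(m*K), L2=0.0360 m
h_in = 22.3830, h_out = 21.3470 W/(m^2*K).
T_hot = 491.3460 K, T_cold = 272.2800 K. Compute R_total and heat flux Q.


R_conv_in = 1/(22.3830*5.9430) = 0.0075
R_1 = 0.0530/(29.1300*5.9430) = 0.0003
R_2 = 0.0360/(79.2500*5.9430) = 7.6436e-05
R_conv_out = 1/(21.3470*5.9430) = 0.0079
R_total = 0.0158 K/W
Q = 219.0660 / 0.0158 = 13880.3038 W

R_total = 0.0158 K/W, Q = 13880.3038 W


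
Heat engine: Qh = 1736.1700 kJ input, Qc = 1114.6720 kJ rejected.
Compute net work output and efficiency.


W = 1736.1700 - 1114.6720 = 621.4980 kJ
eta = 621.4980 / 1736.1700 = 0.3580 = 35.7971%

W = 621.4980 kJ, eta = 35.7971%


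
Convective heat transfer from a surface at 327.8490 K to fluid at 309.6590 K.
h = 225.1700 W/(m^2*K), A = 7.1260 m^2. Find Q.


dT = 18.1900 K
Q = 225.1700 * 7.1260 * 18.1900 = 29186.9722 W

29186.9722 W


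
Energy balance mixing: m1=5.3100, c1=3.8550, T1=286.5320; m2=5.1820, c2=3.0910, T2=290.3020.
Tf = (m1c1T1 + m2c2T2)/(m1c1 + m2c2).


num = 10515.2547
den = 36.4876
Tf = 288.1870 K

288.1870 K


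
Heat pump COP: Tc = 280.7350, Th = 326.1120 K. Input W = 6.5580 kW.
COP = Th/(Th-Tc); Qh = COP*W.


COP = 326.1120 / 45.3770 = 7.1867
Qh = 7.1867 * 6.5580 = 47.1305 kW

COP = 7.1867, Qh = 47.1305 kW


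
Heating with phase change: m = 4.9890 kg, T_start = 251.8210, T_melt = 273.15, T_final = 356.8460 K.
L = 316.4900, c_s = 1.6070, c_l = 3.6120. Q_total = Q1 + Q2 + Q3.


Q1 (sensible, solid) = 4.9890 * 1.6070 * 21.3290 = 171.0015 kJ
Q2 (latent) = 4.9890 * 316.4900 = 1578.9686 kJ
Q3 (sensible, liquid) = 4.9890 * 3.6120 * 83.6960 = 1508.2244 kJ
Q_total = 3258.1944 kJ

3258.1944 kJ


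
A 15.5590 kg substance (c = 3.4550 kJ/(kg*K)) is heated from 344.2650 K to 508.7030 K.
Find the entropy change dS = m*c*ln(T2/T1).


T2/T1 = 1.4776
ln(T2/T1) = 0.3905
dS = 15.5590 * 3.4550 * 0.3905 = 20.9893 kJ/K

20.9893 kJ/K


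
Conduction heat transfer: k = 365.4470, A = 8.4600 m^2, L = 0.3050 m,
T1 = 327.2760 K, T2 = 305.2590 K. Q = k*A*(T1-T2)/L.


dT = 22.0170 K
Q = 365.4470 * 8.4600 * 22.0170 / 0.3050 = 223178.8663 W

223178.8663 W


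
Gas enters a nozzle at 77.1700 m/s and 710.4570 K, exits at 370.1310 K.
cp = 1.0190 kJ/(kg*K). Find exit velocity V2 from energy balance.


dT = 340.3260 K
2*cp*1000*dT = 693584.3880
V1^2 = 5955.2089
V2 = sqrt(699539.5969) = 836.3848 m/s

836.3848 m/s


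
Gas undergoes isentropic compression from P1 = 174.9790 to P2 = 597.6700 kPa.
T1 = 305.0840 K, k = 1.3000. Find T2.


(k-1)/k = 0.2308
(P2/P1)^exp = 1.3277
T2 = 305.0840 * 1.3277 = 405.0692 K

405.0692 K


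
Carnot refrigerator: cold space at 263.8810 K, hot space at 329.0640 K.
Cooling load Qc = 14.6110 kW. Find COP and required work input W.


COP = 263.8810 / 65.1830 = 4.0483
W = 14.6110 / 4.0483 = 3.6092 kW

COP = 4.0483, W = 3.6092 kW


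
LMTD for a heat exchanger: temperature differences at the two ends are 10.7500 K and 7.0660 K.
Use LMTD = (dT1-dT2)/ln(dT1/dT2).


dT1/dT2 = 1.5214
ln(dT1/dT2) = 0.4196
LMTD = 3.6840 / 0.4196 = 8.7796 K

8.7796 K


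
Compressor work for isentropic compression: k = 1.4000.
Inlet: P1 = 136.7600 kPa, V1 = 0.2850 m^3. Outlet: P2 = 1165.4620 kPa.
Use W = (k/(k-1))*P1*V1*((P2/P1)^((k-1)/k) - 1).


(k-1)/k = 0.2857
(P2/P1)^exp = 1.8445
W = 3.5000 * 136.7600 * 0.2850 * (1.8445 - 1) = 115.1991 kJ

115.1991 kJ


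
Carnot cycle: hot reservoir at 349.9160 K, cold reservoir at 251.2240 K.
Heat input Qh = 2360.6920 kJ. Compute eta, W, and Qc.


eta = 1 - 251.2240/349.9160 = 0.2820
W = 0.2820 * 2360.6920 = 665.8210 kJ
Qc = 2360.6920 - 665.8210 = 1694.8710 kJ

eta = 28.2045%, W = 665.8210 kJ, Qc = 1694.8710 kJ


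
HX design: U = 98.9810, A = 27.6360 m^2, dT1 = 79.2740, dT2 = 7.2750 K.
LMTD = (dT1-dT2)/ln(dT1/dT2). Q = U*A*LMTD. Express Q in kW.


LMTD = 30.1444 K
Q = 98.9810 * 27.6360 * 30.1444 = 82458.2950 W = 82.4583 kW

82.4583 kW


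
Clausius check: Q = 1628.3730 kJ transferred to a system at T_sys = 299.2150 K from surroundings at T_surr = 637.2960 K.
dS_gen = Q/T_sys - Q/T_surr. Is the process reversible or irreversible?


dS_sys = 1628.3730/299.2150 = 5.4422 kJ/K
dS_surr = -1628.3730/637.2960 = -2.5551 kJ/K
dS_gen = 5.4422 - 2.5551 = 2.8870 kJ/K (irreversible)

dS_gen = 2.8870 kJ/K, irreversible


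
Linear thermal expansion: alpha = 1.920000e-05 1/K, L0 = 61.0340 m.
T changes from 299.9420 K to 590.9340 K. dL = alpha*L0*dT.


dT = 290.9920 K
dL = 1.920000e-05 * 61.0340 * 290.9920 = 0.341000 m
L_final = 61.375000 m

dL = 0.341000 m


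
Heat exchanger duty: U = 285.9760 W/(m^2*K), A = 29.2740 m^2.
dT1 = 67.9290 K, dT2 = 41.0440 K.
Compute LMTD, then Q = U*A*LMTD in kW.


LMTD = 53.3625 K
Q = 285.9760 * 29.2740 * 53.3625 = 446732.6447 W = 446.7326 kW

446.7326 kW


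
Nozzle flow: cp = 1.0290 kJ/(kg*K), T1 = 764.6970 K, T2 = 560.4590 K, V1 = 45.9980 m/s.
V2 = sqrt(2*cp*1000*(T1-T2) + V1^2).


dT = 204.2380 K
2*cp*1000*dT = 420321.8040
V1^2 = 2115.8160
V2 = sqrt(422437.6200) = 649.9520 m/s

649.9520 m/s


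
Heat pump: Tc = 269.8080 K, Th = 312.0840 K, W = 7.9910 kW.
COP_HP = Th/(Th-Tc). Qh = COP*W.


COP = 312.0840 / 42.2760 = 7.3821
Qh = 7.3821 * 7.9910 = 58.9900 kW

COP = 7.3821, Qh = 58.9900 kW


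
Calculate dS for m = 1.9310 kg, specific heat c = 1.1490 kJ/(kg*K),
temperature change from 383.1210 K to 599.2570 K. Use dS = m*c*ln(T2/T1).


T2/T1 = 1.5641
ln(T2/T1) = 0.4473
dS = 1.9310 * 1.1490 * 0.4473 = 0.9925 kJ/K

0.9925 kJ/K


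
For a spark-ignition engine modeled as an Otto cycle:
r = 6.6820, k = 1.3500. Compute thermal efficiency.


r^(k-1) = 1.9441
eta = 1 - 1/1.9441 = 0.4856 = 48.5622%

48.5622%


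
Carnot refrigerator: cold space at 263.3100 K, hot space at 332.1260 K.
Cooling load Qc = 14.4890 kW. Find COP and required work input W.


COP = 263.3100 / 68.8160 = 3.8263
W = 14.4890 / 3.8263 = 3.7867 kW

COP = 3.8263, W = 3.7867 kW


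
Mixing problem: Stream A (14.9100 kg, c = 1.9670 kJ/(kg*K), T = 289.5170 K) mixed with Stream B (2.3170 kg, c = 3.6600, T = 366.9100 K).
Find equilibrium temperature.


num = 11602.4234
den = 37.8082
Tf = 306.8759 K

306.8759 K


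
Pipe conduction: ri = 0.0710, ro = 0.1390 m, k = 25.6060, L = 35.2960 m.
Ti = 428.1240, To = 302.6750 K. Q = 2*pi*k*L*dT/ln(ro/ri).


dT = 125.4490 K
ln(ro/ri) = 0.6718
Q = 2*pi*25.6060*35.2960*125.4490 / 0.6718 = 1060420.5785 W

1060420.5785 W


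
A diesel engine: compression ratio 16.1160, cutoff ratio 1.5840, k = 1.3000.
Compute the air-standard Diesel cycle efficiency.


r^(k-1) = 2.3024
rc^k = 1.8184
eta = 0.5318 = 53.1818%

53.1818%


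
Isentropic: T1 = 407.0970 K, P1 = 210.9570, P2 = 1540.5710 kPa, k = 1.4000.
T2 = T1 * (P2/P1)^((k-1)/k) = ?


(k-1)/k = 0.2857
(P2/P1)^exp = 1.7649
T2 = 407.0970 * 1.7649 = 718.4701 K

718.4701 K


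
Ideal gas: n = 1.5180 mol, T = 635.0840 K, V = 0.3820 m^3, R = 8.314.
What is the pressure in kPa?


P = nRT/V = 1.5180 * 8.314 * 635.0840 / 0.3820
= 8015.1742 / 0.3820 = 20982.1313 Pa = 20.9821 kPa

20.9821 kPa


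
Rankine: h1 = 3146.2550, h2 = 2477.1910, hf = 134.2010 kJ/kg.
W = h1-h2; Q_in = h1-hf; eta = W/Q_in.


W = 669.0640 kJ/kg
Q_in = 3012.0540 kJ/kg
eta = 0.2221 = 22.2129%

eta = 22.2129%


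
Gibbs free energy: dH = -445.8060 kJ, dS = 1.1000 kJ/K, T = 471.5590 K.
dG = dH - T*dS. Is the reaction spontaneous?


T*dS = 471.5590 * 1.1000 = 518.7149 kJ
dG = -445.8060 - 518.7149 = -964.5209 kJ (spontaneous)

dG = -964.5209 kJ, spontaneous


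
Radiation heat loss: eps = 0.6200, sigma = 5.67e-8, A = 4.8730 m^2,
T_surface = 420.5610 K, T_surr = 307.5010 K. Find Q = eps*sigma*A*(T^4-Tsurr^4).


T^4 = 3.1284e+10
Tsurr^4 = 8.9410e+09
Q = 0.6200 * 5.67e-8 * 4.8730 * 2.2343e+10 = 3827.3997 W

3827.3997 W


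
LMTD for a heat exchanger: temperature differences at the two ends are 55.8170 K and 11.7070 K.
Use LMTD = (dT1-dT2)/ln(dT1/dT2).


dT1/dT2 = 4.7678
ln(dT1/dT2) = 1.5619
LMTD = 44.1100 / 1.5619 = 28.2414 K

28.2414 K


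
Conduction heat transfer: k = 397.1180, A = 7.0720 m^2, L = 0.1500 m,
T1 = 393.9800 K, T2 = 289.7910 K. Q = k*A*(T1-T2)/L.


dT = 104.1890 K
Q = 397.1180 * 7.0720 * 104.1890 / 0.1500 = 1950708.7645 W

1950708.7645 W


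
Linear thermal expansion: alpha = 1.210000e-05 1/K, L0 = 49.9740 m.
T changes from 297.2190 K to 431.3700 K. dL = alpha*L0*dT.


dT = 134.1510 K
dL = 1.210000e-05 * 49.9740 * 134.1510 = 0.081119 m
L_final = 50.055119 m

dL = 0.081119 m


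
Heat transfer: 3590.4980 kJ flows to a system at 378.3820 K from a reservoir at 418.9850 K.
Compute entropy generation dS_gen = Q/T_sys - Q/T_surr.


dS_sys = 3590.4980/378.3820 = 9.4891 kJ/K
dS_surr = -3590.4980/418.9850 = -8.5695 kJ/K
dS_gen = 9.4891 - 8.5695 = 0.9196 kJ/K (irreversible)

dS_gen = 0.9196 kJ/K, irreversible


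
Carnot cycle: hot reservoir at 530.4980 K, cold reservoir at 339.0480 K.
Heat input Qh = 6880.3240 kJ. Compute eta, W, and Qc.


eta = 1 - 339.0480/530.4980 = 0.3609
W = 0.3609 * 6880.3240 = 2483.0217 kJ
Qc = 6880.3240 - 2483.0217 = 4397.3023 kJ

eta = 36.0887%, W = 2483.0217 kJ, Qc = 4397.3023 kJ


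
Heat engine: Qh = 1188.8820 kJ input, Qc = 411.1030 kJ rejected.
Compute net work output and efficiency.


W = 1188.8820 - 411.1030 = 777.7790 kJ
eta = 777.7790 / 1188.8820 = 0.6542 = 65.4210%

W = 777.7790 kJ, eta = 65.4210%


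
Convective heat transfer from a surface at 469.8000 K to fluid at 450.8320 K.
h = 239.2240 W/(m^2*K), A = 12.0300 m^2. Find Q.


dT = 18.9680 K
Q = 239.2240 * 12.0300 * 18.9680 = 54587.3380 W

54587.3380 W


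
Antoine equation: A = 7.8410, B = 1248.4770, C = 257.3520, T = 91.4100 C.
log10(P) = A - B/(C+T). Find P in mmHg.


C+T = 348.7620
B/(C+T) = 3.5797
log10(P) = 7.8410 - 3.5797 = 4.2613
P = 10^4.2613 = 18249.9134 mmHg

18249.9134 mmHg


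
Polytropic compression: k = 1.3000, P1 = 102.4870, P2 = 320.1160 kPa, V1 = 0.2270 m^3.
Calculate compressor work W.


(k-1)/k = 0.2308
(P2/P1)^exp = 1.3006
W = 4.3333 * 102.4870 * 0.2270 * (1.3006 - 1) = 30.3055 kJ

30.3055 kJ


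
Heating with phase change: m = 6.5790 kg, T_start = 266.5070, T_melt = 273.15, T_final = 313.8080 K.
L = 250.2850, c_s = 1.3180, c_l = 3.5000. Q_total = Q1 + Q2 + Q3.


Q1 (sensible, solid) = 6.5790 * 1.3180 * 6.6430 = 57.6023 kJ
Q2 (latent) = 6.5790 * 250.2850 = 1646.6250 kJ
Q3 (sensible, liquid) = 6.5790 * 3.5000 * 40.6580 = 936.2114 kJ
Q_total = 2640.4387 kJ

2640.4387 kJ


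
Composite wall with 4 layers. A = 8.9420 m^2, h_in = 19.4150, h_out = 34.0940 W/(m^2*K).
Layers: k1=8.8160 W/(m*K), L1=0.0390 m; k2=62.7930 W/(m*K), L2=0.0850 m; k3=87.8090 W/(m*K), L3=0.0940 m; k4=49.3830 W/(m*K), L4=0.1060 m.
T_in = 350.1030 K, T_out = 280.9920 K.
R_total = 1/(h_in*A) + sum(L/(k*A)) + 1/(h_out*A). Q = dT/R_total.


R_conv_in = 1/(19.4150*8.9420) = 0.0058
R_1 = 0.0390/(8.8160*8.9420) = 0.0005
R_2 = 0.0850/(62.7930*8.9420) = 0.0002
R_3 = 0.0940/(87.8090*8.9420) = 0.0001
R_4 = 0.1060/(49.3830*8.9420) = 0.0002
R_conv_out = 1/(34.0940*8.9420) = 0.0033
R_total = 0.0100 K/W
Q = 69.1110 / 0.0100 = 6879.4292 W

R_total = 0.0100 K/W, Q = 6879.4292 W


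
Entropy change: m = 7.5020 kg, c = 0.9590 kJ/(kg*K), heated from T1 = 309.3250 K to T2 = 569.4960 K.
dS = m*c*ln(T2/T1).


T2/T1 = 1.8411
ln(T2/T1) = 0.6104
dS = 7.5020 * 0.9590 * 0.6104 = 4.3912 kJ/K

4.3912 kJ/K


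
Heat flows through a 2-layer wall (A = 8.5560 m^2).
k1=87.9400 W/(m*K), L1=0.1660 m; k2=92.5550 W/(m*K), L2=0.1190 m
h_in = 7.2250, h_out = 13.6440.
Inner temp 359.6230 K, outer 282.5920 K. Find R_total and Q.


R_conv_in = 1/(7.2250*8.5560) = 0.0162
R_1 = 0.1660/(87.9400*8.5560) = 0.0002
R_2 = 0.1190/(92.5550*8.5560) = 0.0002
R_conv_out = 1/(13.6440*8.5560) = 0.0086
R_total = 0.0251 K/W
Q = 77.0310 / 0.0251 = 3067.2736 W

R_total = 0.0251 K/W, Q = 3067.2736 W


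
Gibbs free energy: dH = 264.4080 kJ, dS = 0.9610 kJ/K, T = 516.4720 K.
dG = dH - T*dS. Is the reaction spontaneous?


T*dS = 516.4720 * 0.9610 = 496.3296 kJ
dG = 264.4080 - 496.3296 = -231.9216 kJ (spontaneous)

dG = -231.9216 kJ, spontaneous


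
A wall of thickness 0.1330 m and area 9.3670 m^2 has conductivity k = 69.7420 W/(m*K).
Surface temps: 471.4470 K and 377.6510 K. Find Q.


dT = 93.7960 K
Q = 69.7420 * 9.3670 * 93.7960 / 0.1330 = 460709.9531 W

460709.9531 W


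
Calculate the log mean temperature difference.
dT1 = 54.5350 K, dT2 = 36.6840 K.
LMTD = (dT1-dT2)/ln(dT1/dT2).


dT1/dT2 = 1.4866
ln(dT1/dT2) = 0.3965
LMTD = 17.8510 / 0.3965 = 45.0212 K

45.0212 K


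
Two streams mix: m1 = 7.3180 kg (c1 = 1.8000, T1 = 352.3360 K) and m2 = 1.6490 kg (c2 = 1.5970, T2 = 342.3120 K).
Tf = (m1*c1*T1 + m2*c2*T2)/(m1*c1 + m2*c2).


num = 5542.5733
den = 15.8059
Tf = 350.6659 K

350.6659 K


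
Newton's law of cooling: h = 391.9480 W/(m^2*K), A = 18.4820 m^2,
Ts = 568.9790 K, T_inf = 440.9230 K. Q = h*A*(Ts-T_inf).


dT = 128.0560 K
Q = 391.9480 * 18.4820 * 128.0560 = 927635.4789 W

927635.4789 W


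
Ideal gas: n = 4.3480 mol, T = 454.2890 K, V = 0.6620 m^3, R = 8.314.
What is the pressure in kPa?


P = nRT/V = 4.3480 * 8.314 * 454.2890 / 0.6620
= 16422.2166 / 0.6620 = 24806.9738 Pa = 24.8070 kPa

24.8070 kPa


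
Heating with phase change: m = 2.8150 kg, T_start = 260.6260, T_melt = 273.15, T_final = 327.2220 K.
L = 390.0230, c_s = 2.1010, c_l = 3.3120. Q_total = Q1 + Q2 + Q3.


Q1 (sensible, solid) = 2.8150 * 2.1010 * 12.5240 = 74.0709 kJ
Q2 (latent) = 2.8150 * 390.0230 = 1097.9147 kJ
Q3 (sensible, liquid) = 2.8150 * 3.3120 * 54.0720 = 504.1284 kJ
Q_total = 1676.1140 kJ

1676.1140 kJ


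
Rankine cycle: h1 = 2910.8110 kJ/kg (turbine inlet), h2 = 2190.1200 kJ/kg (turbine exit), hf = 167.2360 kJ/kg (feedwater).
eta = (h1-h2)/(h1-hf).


W = 720.6910 kJ/kg
Q_in = 2743.5750 kJ/kg
eta = 0.2627 = 26.2683%

eta = 26.2683%


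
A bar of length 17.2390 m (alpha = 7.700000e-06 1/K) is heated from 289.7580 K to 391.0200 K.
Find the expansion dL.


dT = 101.2620 K
dL = 7.700000e-06 * 17.2390 * 101.2620 = 0.013442 m
L_final = 17.252442 m

dL = 0.013442 m


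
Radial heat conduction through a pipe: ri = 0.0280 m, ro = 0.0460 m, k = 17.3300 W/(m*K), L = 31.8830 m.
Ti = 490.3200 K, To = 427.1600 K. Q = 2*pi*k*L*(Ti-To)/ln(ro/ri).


dT = 63.1600 K
ln(ro/ri) = 0.4964
Q = 2*pi*17.3300*31.8830*63.1600 / 0.4964 = 441688.0898 W

441688.0898 W


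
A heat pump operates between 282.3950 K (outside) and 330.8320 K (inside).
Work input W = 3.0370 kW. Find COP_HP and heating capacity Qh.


COP = 330.8320 / 48.4370 = 6.8302
Qh = 6.8302 * 3.0370 = 20.7432 kW

COP = 6.8302, Qh = 20.7432 kW


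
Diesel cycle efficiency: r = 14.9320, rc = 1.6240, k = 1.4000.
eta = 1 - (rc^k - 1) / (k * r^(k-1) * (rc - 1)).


r^(k-1) = 2.9488
rc^k = 1.9716
eta = 0.6228 = 62.2835%

62.2835%


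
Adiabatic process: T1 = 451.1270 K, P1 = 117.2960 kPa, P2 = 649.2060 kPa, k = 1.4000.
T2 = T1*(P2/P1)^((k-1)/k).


(k-1)/k = 0.2857
(P2/P1)^exp = 1.6305
T2 = 451.1270 * 1.6305 = 735.5512 K

735.5512 K


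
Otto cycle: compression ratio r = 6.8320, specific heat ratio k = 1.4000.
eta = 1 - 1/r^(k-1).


r^(k-1) = 2.1568
eta = 1 - 1/2.1568 = 0.5364 = 53.6360%

53.6360%


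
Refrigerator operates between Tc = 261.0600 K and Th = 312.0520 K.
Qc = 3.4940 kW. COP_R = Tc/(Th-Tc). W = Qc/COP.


COP = 261.0600 / 50.9920 = 5.1196
W = 3.4940 / 5.1196 = 0.6825 kW

COP = 5.1196, W = 0.6825 kW


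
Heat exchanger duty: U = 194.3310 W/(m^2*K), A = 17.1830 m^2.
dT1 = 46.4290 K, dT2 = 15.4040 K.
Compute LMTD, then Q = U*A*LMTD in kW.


LMTD = 28.1203 K
Q = 194.3310 * 17.1830 * 28.1203 = 93898.8794 W = 93.8989 kW

93.8989 kW
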